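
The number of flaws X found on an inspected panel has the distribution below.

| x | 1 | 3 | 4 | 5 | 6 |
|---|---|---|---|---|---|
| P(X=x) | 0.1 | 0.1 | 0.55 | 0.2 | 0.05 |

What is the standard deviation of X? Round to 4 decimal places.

1.1790

E[X] = (1)(0.1) + (3)(0.1) + (4)(0.55) + (5)(0.2) + (6)(0.05) = 3.9
E[X²] = (1)²(0.1) + (3)²(0.1) + (4)²(0.55) + (5)²(0.2) + (6)²(0.05) = 16.6
V(X) = E[X²] − (E[X])² = 16.6 − (3.9)² = 1.39
sd(X) = √1.39 ≈ 1.1790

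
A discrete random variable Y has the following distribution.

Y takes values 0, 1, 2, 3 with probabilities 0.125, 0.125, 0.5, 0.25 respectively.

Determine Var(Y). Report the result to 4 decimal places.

E[Y] = (0)(0.125) + (1)(0.125) + (2)(0.5) + (3)(0.25) = 1.875
E[Y²] = (0)²(0.125) + (1)²(0.125) + (2)²(0.5) + (3)²(0.25) = 4.375
Var(Y) = E[Y²] − (E[Y])² = 4.375 − (1.875)² = 0.859375

0.8594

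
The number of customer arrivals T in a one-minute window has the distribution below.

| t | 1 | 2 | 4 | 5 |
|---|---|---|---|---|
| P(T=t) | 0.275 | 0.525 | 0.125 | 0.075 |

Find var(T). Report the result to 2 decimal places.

1.41

E[T] = (1)(0.275) + (2)(0.525) + (4)(0.125) + (5)(0.075) = 2.2
E[T²] = (1)²(0.275) + (2)²(0.525) + (4)²(0.125) + (5)²(0.075) = 6.25
var(T) = E[T²] − (E[T])² = 6.25 − (2.2)² = 1.41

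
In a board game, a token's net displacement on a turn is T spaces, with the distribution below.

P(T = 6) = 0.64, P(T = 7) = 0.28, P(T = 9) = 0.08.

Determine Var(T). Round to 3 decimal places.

E[T] = (6)(0.64) + (7)(0.28) + (9)(0.08) = 6.52
E[T²] = (6)²(0.64) + (7)²(0.28) + (9)²(0.08) = 43.24
Var(T) = E[T²] − (E[T])² = 43.24 − (6.52)² = 0.7296

0.730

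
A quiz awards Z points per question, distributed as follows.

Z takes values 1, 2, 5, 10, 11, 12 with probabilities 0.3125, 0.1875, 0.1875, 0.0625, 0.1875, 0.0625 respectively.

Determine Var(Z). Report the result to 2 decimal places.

E[Z] = (1)(0.3125) + (2)(0.1875) + (5)(0.1875) + (10)(0.0625) + (11)(0.1875) + (12)(0.0625) = 5.0625
E[Z²] = (1)²(0.3125) + (2)²(0.1875) + (5)²(0.1875) + (10)²(0.0625) + (11)²(0.1875) + (12)²(0.0625) = 43.6875
Var(Z) = E[Z²] − (E[Z])² = 43.6875 − (5.0625)² = 18.05859375

18.06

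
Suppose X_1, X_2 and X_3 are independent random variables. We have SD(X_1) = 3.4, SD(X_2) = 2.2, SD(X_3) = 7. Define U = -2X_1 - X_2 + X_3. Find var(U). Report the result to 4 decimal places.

var(X_1) = 11.56, var(X_2) = 4.84, var(X_3) = 49
By independence, var(U) = (-2)²var(X_1) + (-1)²var(X_2) + (1)²var(X_3)
= (-2)²·11.56 + (-1)²·4.84 + (1)²·49 = 100.08

100.0800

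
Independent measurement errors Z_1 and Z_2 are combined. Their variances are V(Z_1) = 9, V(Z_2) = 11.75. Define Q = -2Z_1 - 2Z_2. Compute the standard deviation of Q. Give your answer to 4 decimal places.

By independence, V(Q) = (-2)²V(Z_1) + (-2)²V(Z_2)
= (-2)²·9 + (-2)²·11.75 = 83
SD(Q) = √83 ≈ 9.1104

9.1104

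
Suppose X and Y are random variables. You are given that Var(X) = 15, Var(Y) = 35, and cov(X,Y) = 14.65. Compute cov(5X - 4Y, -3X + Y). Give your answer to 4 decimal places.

cov(5X - 4Y, -3X + Y) = (5)(-3)Var(X) + (-4)(1)Var(Y) + [(5)(1) + (-4)(-3)]cov(X,Y)
= -15·15 + -4·35 + 17·14.65 = -115.95

-115.9500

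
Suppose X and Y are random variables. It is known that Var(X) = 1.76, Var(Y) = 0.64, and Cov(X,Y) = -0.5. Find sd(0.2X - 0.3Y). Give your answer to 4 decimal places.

Var(0.2X - 0.3Y) = (0.2)²·Var(X) + (-0.3)²·Var(Y) + 2·(0.2)·(-0.3)·Cov(X,Y)
= 0.04·1.76 + 0.09·0.64 + -0.12·-0.5 = 0.188
sd(0.2X - 0.3Y) = √0.188 ≈ 0.4336

0.4336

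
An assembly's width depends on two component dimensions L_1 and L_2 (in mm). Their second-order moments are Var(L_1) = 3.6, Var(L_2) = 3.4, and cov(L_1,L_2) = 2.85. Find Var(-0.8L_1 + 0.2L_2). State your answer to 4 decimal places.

1.5280

Var(-0.8L_1 + 0.2L_2) = (-0.8)²·Var(L_1) + (0.2)²·Var(L_2) + 2·(-0.8)·(0.2)·cov(L_1,L_2)
= 0.64·3.6 + 0.04·3.4 + -0.32·2.85 = 1.528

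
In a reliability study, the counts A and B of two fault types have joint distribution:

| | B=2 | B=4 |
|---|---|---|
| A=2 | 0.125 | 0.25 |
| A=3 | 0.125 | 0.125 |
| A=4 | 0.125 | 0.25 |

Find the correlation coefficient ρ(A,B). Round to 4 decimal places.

E[A] = 3,  E[B] = 3.25
E[AB] = 9.75
Cov(A,B) = E[AB] − E[A]E[B] = 9.75 − (3)(3.25) = 0
Var(A) = 0.75,  Var(B) = 0.9375
ρ = 0 / √(0.75·0.9375) ≈ 0.0000

0.0000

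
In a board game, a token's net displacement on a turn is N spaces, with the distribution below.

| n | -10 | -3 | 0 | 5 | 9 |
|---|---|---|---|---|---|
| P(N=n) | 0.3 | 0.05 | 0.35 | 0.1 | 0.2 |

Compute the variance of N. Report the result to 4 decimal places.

E[N] = (-10)(0.3) + (-3)(0.05) + (0)(0.35) + (5)(0.1) + (9)(0.2) = -0.85
E[N²] = (-10)²(0.3) + (-3)²(0.05) + (0)²(0.35) + (5)²(0.1) + (9)²(0.2) = 49.15
V(N) = E[N²] − (E[N])² = 49.15 − (-0.85)² = 48.4275

48.4275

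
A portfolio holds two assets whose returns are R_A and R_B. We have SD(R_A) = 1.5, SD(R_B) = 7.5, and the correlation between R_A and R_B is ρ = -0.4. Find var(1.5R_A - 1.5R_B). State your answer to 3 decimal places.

var(R_A) = (1.5)² = 2.25;  var(R_B) = (7.5)² = 56.25
cov(R_A,R_B) = ρ·SD(R_A)·SD(R_B) = -0.4·1.5·7.5 = -4.5
var(1.5R_A - 1.5R_B) = (1.5)²·var(R_A) + (-1.5)²·var(R_B) + 2·(1.5)·(-1.5)·cov(R_A,R_B)
= 2.25·2.25 + 2.25·56.25 + -4.5·-4.5 = 151.875

151.875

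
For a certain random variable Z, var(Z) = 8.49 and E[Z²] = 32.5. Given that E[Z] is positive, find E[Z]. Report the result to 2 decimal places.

4.90

(E[Z])² = E[Z²] − var(Z) = 32.5 − 8.49 = 24.01
E[Z] = √24.01 = 4.9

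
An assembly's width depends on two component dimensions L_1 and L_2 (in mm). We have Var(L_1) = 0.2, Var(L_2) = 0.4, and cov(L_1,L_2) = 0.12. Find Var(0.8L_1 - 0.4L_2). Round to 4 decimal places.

Var(0.8L_1 - 0.4L_2) = (0.8)²·Var(L_1) + (-0.4)²·Var(L_2) + 2·(0.8)·(-0.4)·cov(L_1,L_2)
= 0.64·0.2 + 0.16·0.4 + -0.64·0.12 = 0.1152

0.1152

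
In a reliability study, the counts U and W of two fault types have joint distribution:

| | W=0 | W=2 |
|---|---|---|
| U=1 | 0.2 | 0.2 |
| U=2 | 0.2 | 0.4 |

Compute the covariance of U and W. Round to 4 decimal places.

0.0800

E[U] = 1.6,  E[W] = 1.2
E[UW] = 2
cov(U,W) = E[UW] − E[U]E[W] = 2 − (1.6)(1.2) = 0.08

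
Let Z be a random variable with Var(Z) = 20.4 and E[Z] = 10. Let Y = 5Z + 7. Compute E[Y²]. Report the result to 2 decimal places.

E[5Z + 7] = 5·10 + 7 = 57
Var(5Z + 7) = (5)²·20.4 = 510
E[Y²] = Var(Y) + (E[Y])² = 510 + (57)² = 3759

3759.00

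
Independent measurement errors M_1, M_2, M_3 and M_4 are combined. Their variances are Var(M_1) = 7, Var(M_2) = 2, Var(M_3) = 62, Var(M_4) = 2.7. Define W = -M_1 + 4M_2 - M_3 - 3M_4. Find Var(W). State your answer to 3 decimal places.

By independence, Var(W) = (-1)²Var(M_1) + (4)²Var(M_2) + (-1)²Var(M_3) + (-3)²Var(M_4)
= (-1)²·7 + (4)²·2 + (-1)²·62 + (-3)²·2.7 = 125.3

125.300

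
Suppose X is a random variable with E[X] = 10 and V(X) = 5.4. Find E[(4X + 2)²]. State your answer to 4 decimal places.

E[4X + 2] = 4·10 + 2 = 42
V(4X + 2) = (4)²·5.4 = 86.4
E[(4X + 2)²] = V((4X + 2)) + (E[(4X + 2)])² = 86.4 + (42)² = 1850.4

1850.4000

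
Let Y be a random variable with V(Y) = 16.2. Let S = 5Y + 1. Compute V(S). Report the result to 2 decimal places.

V(5Y + 1) = (5)²·V(Y) = 25·16.2 = 405

405.00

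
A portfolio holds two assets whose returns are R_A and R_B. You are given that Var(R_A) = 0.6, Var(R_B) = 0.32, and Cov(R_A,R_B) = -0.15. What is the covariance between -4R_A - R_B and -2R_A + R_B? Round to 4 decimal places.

Cov(-4R_A - R_B, -2R_A + R_B) = (-4)(-2)Var(R_A) + (-1)(1)Var(R_B) + [(-4)(1) + (-1)(-2)]Cov(R_A,R_B)
= 8·0.6 + -1·0.32 + -2·-0.15 = 4.78

4.7800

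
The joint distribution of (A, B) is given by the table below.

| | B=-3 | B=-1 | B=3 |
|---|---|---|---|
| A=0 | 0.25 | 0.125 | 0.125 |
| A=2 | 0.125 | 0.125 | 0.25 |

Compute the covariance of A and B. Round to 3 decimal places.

0.750

E[A] = 1,  E[B] = -0.25
E[AB] = 0.5
Cov(A,B) = E[AB] − E[A]E[B] = 0.5 − (1)(-0.25) = 0.75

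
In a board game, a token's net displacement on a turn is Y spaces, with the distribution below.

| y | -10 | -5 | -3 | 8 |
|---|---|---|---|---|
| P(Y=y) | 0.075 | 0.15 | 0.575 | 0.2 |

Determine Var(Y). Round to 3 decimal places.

26.584

E[Y] = (-10)(0.075) + (-5)(0.15) + (-3)(0.575) + (8)(0.2) = -1.625
E[Y²] = (-10)²(0.075) + (-5)²(0.15) + (-3)²(0.575) + (8)²(0.2) = 29.225
Var(Y) = E[Y²] − (E[Y])² = 29.225 − (-1.625)² = 26.584375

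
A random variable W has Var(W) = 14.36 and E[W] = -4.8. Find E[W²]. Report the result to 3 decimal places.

37.400

E[W²] = Var(W) + (E[W])² = 14.36 + (-4.8)² = 37.4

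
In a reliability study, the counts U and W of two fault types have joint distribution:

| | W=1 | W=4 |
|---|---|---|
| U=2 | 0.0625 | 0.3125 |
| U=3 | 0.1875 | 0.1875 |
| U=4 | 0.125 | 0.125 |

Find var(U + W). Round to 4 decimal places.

2.0625

E[U] = 2.875,  E[W] = 2.875,  E[UW] = 7.9375
var(U) = 8.875 − (2.875)² = 0.609375;  var(W) = 10.375 − (2.875)² = 2.109375
Cov(U,W) = 7.9375 − (2.875)(2.875) = -0.328125
var(U + W) = (1)²·0.609375 + (1)²·2.109375 + 2·(1)·(1)·-0.328125 = 2.0625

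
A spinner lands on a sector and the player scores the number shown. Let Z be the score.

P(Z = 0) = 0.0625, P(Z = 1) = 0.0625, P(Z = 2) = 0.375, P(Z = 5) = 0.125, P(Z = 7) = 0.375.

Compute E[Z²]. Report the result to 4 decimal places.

23.0625

E[Z²] = (0)²(0.0625) + (1)²(0.0625) + (2)²(0.375) + (5)²(0.125) + (7)²(0.375) = 23.0625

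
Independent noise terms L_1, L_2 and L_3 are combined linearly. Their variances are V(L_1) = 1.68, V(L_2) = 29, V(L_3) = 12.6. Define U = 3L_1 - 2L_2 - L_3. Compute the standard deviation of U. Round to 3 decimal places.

By independence, V(U) = (3)²V(L_1) + (-2)²V(L_2) + (-1)²V(L_3)
= (3)²·1.68 + (-2)²·29 + (-1)²·12.6 = 143.72
SD(U) = √143.72 ≈ 11.988

11.988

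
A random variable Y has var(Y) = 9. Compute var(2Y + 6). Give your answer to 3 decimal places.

var(2Y + 6) = (2)²·var(Y) = 4·9 = 36

36.000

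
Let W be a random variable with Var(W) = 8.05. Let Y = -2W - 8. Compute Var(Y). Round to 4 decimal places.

Var(-2W - 8) = (-2)²·Var(W) = 4·8.05 = 32.2

32.2000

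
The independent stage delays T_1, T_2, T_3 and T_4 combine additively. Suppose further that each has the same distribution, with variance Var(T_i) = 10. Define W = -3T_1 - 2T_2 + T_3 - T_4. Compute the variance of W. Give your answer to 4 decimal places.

150.0000

By independence, Var(W) = (-3)²Var(T_1) + (-2)²Var(T_2) + (1)²Var(T_3) + (-1)²Var(T_4)
= (-3)²·10 + (-2)²·10 + (1)²·10 + (-1)²·10 = 150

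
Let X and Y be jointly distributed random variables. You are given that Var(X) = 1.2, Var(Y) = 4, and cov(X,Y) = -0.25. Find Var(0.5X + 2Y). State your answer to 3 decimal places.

15.800

Var(0.5X + 2Y) = (0.5)²·Var(X) + (2)²·Var(Y) + 2·(0.5)·(2)·cov(X,Y)
= 0.25·1.2 + 4·4 + 2·-0.25 = 15.8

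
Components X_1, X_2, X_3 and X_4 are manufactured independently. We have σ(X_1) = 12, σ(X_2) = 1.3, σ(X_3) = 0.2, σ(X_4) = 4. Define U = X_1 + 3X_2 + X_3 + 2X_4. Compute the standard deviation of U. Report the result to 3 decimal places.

V(X_1) = 144, V(X_2) = 1.69, V(X_3) = 0.04, V(X_4) = 16
By independence, V(U) = (1)²V(X_1) + (3)²V(X_2) + (1)²V(X_3) + (2)²V(X_4)
= (1)²·144 + (3)²·1.69 + (1)²·0.04 + (2)²·16 = 223.25
σ(U) = √223.25 ≈ 14.942

14.942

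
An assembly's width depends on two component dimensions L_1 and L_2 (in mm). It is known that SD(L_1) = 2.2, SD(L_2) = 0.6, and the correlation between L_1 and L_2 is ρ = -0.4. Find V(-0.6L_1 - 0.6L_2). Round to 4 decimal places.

V(L_1) = (2.2)² = 4.84;  V(L_2) = (0.6)² = 0.36
Cov(L_1,L_2) = ρ·SD(L_1)·SD(L_2) = -0.4·2.2·0.6 = -0.528
V(-0.6L_1 - 0.6L_2) = (-0.6)²·V(L_1) + (-0.6)²·V(L_2) + 2·(-0.6)·(-0.6)·Cov(L_1,L_2)
= 0.36·4.84 + 0.36·0.36 + 0.72·-0.528 = 1.49184

1.4918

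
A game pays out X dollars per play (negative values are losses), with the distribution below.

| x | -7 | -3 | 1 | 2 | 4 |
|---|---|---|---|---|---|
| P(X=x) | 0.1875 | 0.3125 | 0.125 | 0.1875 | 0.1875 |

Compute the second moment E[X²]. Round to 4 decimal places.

15.8750

E[X²] = (-7)²(0.1875) + (-3)²(0.3125) + (1)²(0.125) + (2)²(0.1875) + (4)²(0.1875) = 15.875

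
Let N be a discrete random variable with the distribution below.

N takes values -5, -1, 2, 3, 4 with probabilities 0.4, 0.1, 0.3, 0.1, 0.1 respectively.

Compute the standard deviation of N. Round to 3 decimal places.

E[N] = (-5)(0.4) + (-1)(0.1) + (2)(0.3) + (3)(0.1) + (4)(0.1) = -0.8
E[N²] = (-5)²(0.4) + (-1)²(0.1) + (2)²(0.3) + (3)²(0.1) + (4)²(0.1) = 13.8
Var(N) = E[N²] − (E[N])² = 13.8 − (-0.8)² = 13.16
σ(N) = √13.16 ≈ 3.628

3.628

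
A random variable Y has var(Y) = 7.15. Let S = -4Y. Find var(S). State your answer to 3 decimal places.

114.400

var(-4Y) = (-4)²·var(Y) = 16·7.15 = 114.4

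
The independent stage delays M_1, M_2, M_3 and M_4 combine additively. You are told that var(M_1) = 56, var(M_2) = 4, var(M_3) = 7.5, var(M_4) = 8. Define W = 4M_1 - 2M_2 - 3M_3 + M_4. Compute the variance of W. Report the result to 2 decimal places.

987.50

By independence, var(W) = (4)²var(M_1) + (-2)²var(M_2) + (-3)²var(M_3) + (1)²var(M_4)
= (4)²·56 + (-2)²·4 + (-3)²·7.5 + (1)²·8 = 987.5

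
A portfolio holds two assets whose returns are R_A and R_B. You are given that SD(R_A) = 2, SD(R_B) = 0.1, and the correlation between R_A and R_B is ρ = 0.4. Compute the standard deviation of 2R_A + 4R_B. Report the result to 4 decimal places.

4.1761

var(R_A) = (2)² = 4;  var(R_B) = (0.1)² = 0.01
Cov(R_A,R_B) = ρ·SD(R_A)·SD(R_B) = 0.4·2·0.1 = 0.08
var(2R_A + 4R_B) = (2)²·var(R_A) + (4)²·var(R_B) + 2·(2)·(4)·Cov(R_A,R_B)
= 4·4 + 16·0.01 + 16·0.08 = 17.44
SD(2R_A + 4R_B) = √17.44 ≈ 4.1761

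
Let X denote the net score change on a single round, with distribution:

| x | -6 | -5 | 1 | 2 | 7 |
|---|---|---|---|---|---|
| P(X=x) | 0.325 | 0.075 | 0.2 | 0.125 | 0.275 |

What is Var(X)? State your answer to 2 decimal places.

E[X] = (-6)(0.325) + (-5)(0.075) + (1)(0.2) + (2)(0.125) + (7)(0.275) = 0.05
E[X²] = (-6)²(0.325) + (-5)²(0.075) + (1)²(0.2) + (2)²(0.125) + (7)²(0.275) = 27.75
Var(X) = E[X²] − (E[X])² = 27.75 − (0.05)² = 27.7475

27.75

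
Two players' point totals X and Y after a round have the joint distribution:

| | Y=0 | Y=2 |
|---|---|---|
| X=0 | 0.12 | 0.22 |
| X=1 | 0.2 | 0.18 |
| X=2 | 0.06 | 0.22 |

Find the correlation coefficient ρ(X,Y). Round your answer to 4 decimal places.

0.0976

E[X] = 0.94,  E[Y] = 1.24
E[XY] = 1.24
Cov(X,Y) = E[XY] − E[X]E[Y] = 1.24 − (0.94)(1.24) = 0.0744
var(X) = 0.6164,  var(Y) = 0.9424
ρ = 0.0744 / √(0.6164·0.9424) ≈ 0.0976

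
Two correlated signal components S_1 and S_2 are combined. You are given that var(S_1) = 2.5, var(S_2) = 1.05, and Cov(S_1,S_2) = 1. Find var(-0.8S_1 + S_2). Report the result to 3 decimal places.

1.050

var(-0.8S_1 + S_2) = (-0.8)²·var(S_1) + (1)²·var(S_2) + 2·(-0.8)·(1)·Cov(S_1,S_2)
= 0.64·2.5 + 1·1.05 + -1.6·1 = 1.05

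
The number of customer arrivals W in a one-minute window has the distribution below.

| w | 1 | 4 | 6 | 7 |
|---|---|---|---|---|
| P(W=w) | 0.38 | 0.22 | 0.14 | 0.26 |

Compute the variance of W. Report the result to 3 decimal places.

6.314

E[W] = (1)(0.38) + (4)(0.22) + (6)(0.14) + (7)(0.26) = 3.92
E[W²] = (1)²(0.38) + (4)²(0.22) + (6)²(0.14) + (7)²(0.26) = 21.68
V(W) = E[W²] − (E[W])² = 21.68 − (3.92)² = 6.3136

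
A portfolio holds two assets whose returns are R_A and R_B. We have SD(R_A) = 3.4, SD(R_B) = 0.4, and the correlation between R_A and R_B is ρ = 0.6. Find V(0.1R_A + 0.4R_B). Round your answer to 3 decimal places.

V(R_A) = (3.4)² = 11.56;  V(R_B) = (0.4)² = 0.16
Cov(R_A,R_B) = ρ·SD(R_A)·SD(R_B) = 0.6·3.4·0.4 = 0.816
V(0.1R_A + 0.4R_B) = (0.1)²·V(R_A) + (0.4)²·V(R_B) + 2·(0.1)·(0.4)·Cov(R_A,R_B)
= 0.01·11.56 + 0.16·0.16 + 0.08·0.816 = 0.20648

0.206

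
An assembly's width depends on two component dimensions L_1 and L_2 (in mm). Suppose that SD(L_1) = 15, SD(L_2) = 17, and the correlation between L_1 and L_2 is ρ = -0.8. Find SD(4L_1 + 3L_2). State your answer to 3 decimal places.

36.125

var(L_1) = (15)² = 225;  var(L_2) = (17)² = 289
cov(L_1,L_2) = ρ·SD(L_1)·SD(L_2) = -0.8·15·17 = -204
var(4L_1 + 3L_2) = (4)²·var(L_1) + (3)²·var(L_2) + 2·(4)·(3)·cov(L_1,L_2)
= 16·225 + 9·289 + 24·-204 = 1305
SD(4L_1 + 3L_2) = √1305 ≈ 36.125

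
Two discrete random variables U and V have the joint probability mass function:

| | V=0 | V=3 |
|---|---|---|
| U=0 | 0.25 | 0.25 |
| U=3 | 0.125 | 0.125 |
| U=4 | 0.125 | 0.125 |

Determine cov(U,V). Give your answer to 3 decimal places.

0.000

E[U] = 1.75,  E[V] = 1.5
E[UV] = 2.625
cov(U,V) = E[UV] − E[U]E[V] = 2.625 − (1.75)(1.5) = 0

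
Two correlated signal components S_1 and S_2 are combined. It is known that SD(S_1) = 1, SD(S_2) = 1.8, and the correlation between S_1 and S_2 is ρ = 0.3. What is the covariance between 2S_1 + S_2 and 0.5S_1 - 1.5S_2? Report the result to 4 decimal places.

Var(S_1) = (1)² = 1;  Var(S_2) = (1.8)² = 3.24
Cov(S_1,S_2) = ρ·SD(S_1)·SD(S_2) = 0.3·1·1.8 = 0.54
Cov(2S_1 + S_2, 0.5S_1 - 1.5S_2) = (2)(0.5)Var(S_1) + (1)(-1.5)Var(S_2) + [(2)(-1.5) + (1)(0.5)]Cov(S_1,S_2)
= 1·1 + -1.5·3.24 + -2.5·0.54 = -5.21

-5.2100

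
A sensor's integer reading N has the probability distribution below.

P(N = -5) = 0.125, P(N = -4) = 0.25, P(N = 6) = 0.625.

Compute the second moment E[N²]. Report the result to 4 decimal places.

E[N²] = (-5)²(0.125) + (-4)²(0.25) + (6)²(0.625) = 29.625

29.6250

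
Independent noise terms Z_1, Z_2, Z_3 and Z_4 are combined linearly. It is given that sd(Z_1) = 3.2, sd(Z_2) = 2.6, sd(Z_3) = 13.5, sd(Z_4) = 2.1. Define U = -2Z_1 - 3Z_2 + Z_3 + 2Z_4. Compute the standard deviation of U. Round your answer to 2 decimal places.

var(Z_1) = 10.24, var(Z_2) = 6.76, var(Z_3) = 182.25, var(Z_4) = 4.41
By independence, var(U) = (-2)²var(Z_1) + (-3)²var(Z_2) + (1)²var(Z_3) + (2)²var(Z_4)
= (-2)²·10.24 + (-3)²·6.76 + (1)²·182.25 + (2)²·4.41 = 301.69
sd(U) = √301.69 ≈ 17.37

17.37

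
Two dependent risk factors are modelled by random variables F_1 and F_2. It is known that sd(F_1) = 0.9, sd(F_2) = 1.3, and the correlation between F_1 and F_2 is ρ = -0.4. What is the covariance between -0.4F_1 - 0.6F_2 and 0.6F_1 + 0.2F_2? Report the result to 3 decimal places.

Var(F_1) = (0.9)² = 0.81;  Var(F_2) = (1.3)² = 1.69
Cov(F_1,F_2) = ρ·sd(F_1)·sd(F_2) = -0.4·0.9·1.3 = -0.468
Cov(-0.4F_1 - 0.6F_2, 0.6F_1 + 0.2F_2) = (-0.4)(0.6)Var(F_1) + (-0.6)(0.2)Var(F_2) + [(-0.4)(0.2) + (-0.6)(0.6)]Cov(F_1,F_2)
= -0.24·0.81 + -0.12·1.69 + -0.44·-0.468 = -0.19128

-0.191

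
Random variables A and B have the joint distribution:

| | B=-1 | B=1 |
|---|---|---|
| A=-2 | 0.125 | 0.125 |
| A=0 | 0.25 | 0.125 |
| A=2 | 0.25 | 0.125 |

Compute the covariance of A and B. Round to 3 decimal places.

E[A] = 0.25,  E[B] = -0.25
E[AB] = -0.25
cov(A,B) = E[AB] − E[A]E[B] = -0.25 − (0.25)(-0.25) = -0.1875

-0.188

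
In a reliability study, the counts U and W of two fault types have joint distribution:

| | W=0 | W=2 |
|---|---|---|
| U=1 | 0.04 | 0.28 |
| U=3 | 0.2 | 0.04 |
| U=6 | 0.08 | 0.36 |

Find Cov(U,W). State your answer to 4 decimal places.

0.1152

E[U] = 3.68,  E[W] = 1.36
E[UW] = 5.12
Cov(U,W) = E[UW] − E[U]E[W] = 5.12 − (3.68)(1.36) = 0.1152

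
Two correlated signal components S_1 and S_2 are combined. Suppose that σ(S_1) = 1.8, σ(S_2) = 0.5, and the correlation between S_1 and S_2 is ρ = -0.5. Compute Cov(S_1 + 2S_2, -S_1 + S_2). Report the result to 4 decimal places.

-2.2900

V(S_1) = (1.8)² = 3.24;  V(S_2) = (0.5)² = 0.25
Cov(S_1,S_2) = ρ·σ(S_1)·σ(S_2) = -0.5·1.8·0.5 = -0.45
Cov(S_1 + 2S_2, -S_1 + S_2) = (1)(-1)V(S_1) + (2)(1)V(S_2) + [(1)(1) + (2)(-1)]Cov(S_1,S_2)
= -1·3.24 + 2·0.25 + -1·-0.45 = -2.29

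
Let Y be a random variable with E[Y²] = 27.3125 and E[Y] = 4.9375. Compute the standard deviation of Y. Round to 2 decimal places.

1.71

Var(Y) = 27.3125 − (4.9375)² = 2.93359375
SD(Y) = √2.93359375 ≈ 1.71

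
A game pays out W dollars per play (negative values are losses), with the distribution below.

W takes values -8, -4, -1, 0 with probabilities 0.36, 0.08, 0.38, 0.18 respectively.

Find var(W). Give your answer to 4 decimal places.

E[W] = (-8)(0.36) + (-4)(0.08) + (-1)(0.38) + (0)(0.18) = -3.58
E[W²] = (-8)²(0.36) + (-4)²(0.08) + (-1)²(0.38) + (0)²(0.18) = 24.7
var(W) = E[W²] − (E[W])² = 24.7 − (-3.58)² = 11.8836

11.8836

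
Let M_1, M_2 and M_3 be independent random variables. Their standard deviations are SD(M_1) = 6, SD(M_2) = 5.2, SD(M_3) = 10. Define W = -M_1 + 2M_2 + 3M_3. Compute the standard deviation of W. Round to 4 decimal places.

V(M_1) = 36, V(M_2) = 27.04, V(M_3) = 100
By independence, V(W) = (-1)²V(M_1) + (2)²V(M_2) + (3)²V(M_3)
= (-1)²·36 + (2)²·27.04 + (3)²·100 = 1044.16
SD(W) = √1044.16 ≈ 32.3135

32.3135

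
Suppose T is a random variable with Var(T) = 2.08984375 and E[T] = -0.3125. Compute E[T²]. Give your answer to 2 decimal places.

2.19

E[T²] = Var(T) + (E[T])² = 2.08984375 + (-0.3125)² = 2.1875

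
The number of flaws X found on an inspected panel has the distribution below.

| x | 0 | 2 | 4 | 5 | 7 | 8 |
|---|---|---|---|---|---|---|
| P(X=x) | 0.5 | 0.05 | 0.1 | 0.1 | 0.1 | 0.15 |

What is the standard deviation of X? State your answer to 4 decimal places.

E[X] = (0)(0.5) + (2)(0.05) + (4)(0.1) + (5)(0.1) + (7)(0.1) + (8)(0.15) = 2.9
E[X²] = (0)²(0.5) + (2)²(0.05) + (4)²(0.1) + (5)²(0.1) + (7)²(0.1) + (8)²(0.15) = 18.8
var(X) = E[X²] − (E[X])² = 18.8 − (2.9)² = 10.39
SD(X) = √10.39 ≈ 3.2234

3.2234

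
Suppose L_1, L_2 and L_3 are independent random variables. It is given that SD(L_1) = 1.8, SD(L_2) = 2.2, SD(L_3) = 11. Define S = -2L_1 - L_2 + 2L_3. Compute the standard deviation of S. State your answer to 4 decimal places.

Var(L_1) = 3.24, Var(L_2) = 4.84, Var(L_3) = 121
By independence, Var(S) = (-2)²Var(L_1) + (-1)²Var(L_2) + (2)²Var(L_3)
= (-2)²·3.24 + (-1)²·4.84 + (2)²·121 = 501.8
SD(S) = √501.8 ≈ 22.4009

22.4009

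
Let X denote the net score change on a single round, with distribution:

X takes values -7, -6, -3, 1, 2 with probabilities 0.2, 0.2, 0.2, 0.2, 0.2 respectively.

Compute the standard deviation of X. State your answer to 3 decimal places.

E[X] = (-7)(0.2) + (-6)(0.2) + (-3)(0.2) + (1)(0.2) + (2)(0.2) = -2.6
E[X²] = (-7)²(0.2) + (-6)²(0.2) + (-3)²(0.2) + (1)²(0.2) + (2)²(0.2) = 19.8
Var(X) = E[X²] − (E[X])² = 19.8 − (-2.6)² = 13.04
SD(X) = √13.04 ≈ 3.611

3.611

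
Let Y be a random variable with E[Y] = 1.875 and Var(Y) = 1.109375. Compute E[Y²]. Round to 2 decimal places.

4.63

E[Y²] = Var(Y) + (E[Y])² = 1.109375 + (1.875)² = 4.625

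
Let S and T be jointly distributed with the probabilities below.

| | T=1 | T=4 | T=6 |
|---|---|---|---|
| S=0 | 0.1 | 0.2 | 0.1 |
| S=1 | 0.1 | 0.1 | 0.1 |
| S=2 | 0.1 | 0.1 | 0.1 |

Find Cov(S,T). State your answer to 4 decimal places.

E[S] = 0.9,  E[T] = 3.7
E[ST] = 3.3
Cov(S,T) = E[ST] − E[S]E[T] = 3.3 − (0.9)(3.7) = -0.03

-0.0300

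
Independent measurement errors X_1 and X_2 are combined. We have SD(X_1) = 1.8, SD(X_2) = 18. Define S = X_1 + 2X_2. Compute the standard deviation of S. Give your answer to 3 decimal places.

36.045

Var(X_1) = 3.24, Var(X_2) = 324
By independence, Var(S) = (1)²Var(X_1) + (2)²Var(X_2)
= (1)²·3.24 + (2)²·324 = 1299.24
SD(S) = √1299.24 ≈ 36.045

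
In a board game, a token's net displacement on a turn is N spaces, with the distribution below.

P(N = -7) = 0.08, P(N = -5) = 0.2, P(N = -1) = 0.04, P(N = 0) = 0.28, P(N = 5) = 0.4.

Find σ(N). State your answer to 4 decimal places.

E[N] = (-7)(0.08) + (-5)(0.2) + (-1)(0.04) + (0)(0.28) + (5)(0.4) = 0.4
E[N²] = (-7)²(0.08) + (-5)²(0.2) + (-1)²(0.04) + (0)²(0.28) + (5)²(0.4) = 18.96
Var(N) = E[N²] − (E[N])² = 18.96 − (0.4)² = 18.8
σ(N) = √18.8 ≈ 4.3359

4.3359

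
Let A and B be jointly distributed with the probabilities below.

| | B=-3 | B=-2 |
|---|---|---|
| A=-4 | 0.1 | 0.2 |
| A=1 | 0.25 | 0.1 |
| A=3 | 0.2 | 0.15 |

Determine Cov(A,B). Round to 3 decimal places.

E[A] = 0.2,  E[B] = -2.55
E[AB] = -0.85
Cov(A,B) = E[AB] − E[A]E[B] = -0.85 − (0.2)(-2.55) = -0.34

-0.340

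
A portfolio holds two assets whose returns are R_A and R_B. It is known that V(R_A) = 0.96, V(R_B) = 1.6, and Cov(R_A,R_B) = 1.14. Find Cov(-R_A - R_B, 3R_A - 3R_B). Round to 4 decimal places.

1.9200

Cov(-R_A - R_B, 3R_A - 3R_B) = (-1)(3)V(R_A) + (-1)(-3)V(R_B) + [(-1)(-3) + (-1)(3)]Cov(R_A,R_B)
= -3·0.96 + 3·1.6 + 0·1.14 = 1.92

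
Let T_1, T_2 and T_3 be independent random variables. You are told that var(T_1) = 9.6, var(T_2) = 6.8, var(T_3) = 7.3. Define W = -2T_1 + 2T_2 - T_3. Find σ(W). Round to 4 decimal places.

By independence, var(W) = (-2)²var(T_1) + (2)²var(T_2) + (-1)²var(T_3)
= (-2)²·9.6 + (2)²·6.8 + (-1)²·7.3 = 72.9
σ(W) = √72.9 ≈ 8.5381

8.5381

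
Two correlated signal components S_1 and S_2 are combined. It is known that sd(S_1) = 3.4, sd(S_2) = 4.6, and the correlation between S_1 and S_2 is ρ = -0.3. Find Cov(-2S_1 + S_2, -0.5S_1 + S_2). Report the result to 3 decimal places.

Var(S_1) = (3.4)² = 11.56;  Var(S_2) = (4.6)² = 21.16
Cov(S_1,S_2) = ρ·sd(S_1)·sd(S_2) = -0.3·3.4·4.6 = -4.692
Cov(-2S_1 + S_2, -0.5S_1 + S_2) = (-2)(-0.5)Var(S_1) + (1)(1)Var(S_2) + [(-2)(1) + (1)(-0.5)]Cov(S_1,S_2)
= 1·11.56 + 1·21.16 + -2.5·-4.692 = 44.45

44.450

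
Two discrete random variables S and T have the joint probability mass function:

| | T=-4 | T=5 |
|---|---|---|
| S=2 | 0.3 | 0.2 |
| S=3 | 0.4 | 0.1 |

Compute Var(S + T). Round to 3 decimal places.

16.360

E[S] = 2.5,  E[T] = -1.3,  E[ST] = -3.7
Var(S) = 6.5 − (2.5)² = 0.25;  Var(T) = 18.7 − (-1.3)² = 17.01
Cov(S,T) = -3.7 − (2.5)(-1.3) = -0.45
Var(S + T) = (1)²·0.25 + (1)²·17.01 + 2·(1)·(1)·-0.45 = 16.36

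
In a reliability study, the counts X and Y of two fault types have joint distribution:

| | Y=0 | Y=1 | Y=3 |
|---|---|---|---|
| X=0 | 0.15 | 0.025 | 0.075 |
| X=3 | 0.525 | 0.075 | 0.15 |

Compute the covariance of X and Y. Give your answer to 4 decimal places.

E[X] = 2.25,  E[Y] = 0.775
E[XY] = 1.575
Cov(X,Y) = E[XY] − E[X]E[Y] = 1.575 − (2.25)(0.775) = -0.16875

-0.1688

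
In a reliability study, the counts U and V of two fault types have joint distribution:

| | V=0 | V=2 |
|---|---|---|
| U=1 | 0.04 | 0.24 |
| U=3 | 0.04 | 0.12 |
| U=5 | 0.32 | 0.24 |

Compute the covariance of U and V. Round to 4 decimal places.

-0.6720

E[U] = 3.56,  E[V] = 1.2
E[UV] = 3.6
Cov(U,V) = E[UV] − E[U]E[V] = 3.6 − (3.56)(1.2) = -0.672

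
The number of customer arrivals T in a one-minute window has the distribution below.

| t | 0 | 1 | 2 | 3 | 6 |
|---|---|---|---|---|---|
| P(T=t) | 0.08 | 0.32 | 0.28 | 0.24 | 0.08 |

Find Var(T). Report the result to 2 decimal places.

E[T] = (0)(0.08) + (1)(0.32) + (2)(0.28) + (3)(0.24) + (6)(0.08) = 2.08
E[T²] = (0)²(0.08) + (1)²(0.32) + (2)²(0.28) + (3)²(0.24) + (6)²(0.08) = 6.48
Var(T) = E[T²] − (E[T])² = 6.48 − (2.08)² = 2.1536

2.15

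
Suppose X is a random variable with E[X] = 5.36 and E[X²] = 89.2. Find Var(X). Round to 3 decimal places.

60.470

Var(X) = 89.2 − (5.36)² = 60.4704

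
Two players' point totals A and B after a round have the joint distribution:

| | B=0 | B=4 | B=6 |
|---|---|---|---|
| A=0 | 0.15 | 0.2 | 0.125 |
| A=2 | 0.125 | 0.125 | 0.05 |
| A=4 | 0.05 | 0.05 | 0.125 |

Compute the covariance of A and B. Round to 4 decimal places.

0.4500

E[A] = 1.5,  E[B] = 3.3
E[AB] = 5.4
Cov(A,B) = E[AB] − E[A]E[B] = 5.4 − (1.5)(3.3) = 0.45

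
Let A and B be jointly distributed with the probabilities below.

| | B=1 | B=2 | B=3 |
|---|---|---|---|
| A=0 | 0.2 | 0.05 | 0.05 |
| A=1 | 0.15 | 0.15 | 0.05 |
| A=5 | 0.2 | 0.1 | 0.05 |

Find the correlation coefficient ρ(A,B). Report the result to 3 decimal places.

-0.006

E[A] = 2.1,  E[B] = 1.6
E[AB] = 3.35
Cov(A,B) = E[AB] − E[A]E[B] = 3.35 − (2.1)(1.6) = -0.01
Var(A) = 4.69,  Var(B) = 0.54
ρ = -0.01 / √(4.69·0.54) ≈ -0.006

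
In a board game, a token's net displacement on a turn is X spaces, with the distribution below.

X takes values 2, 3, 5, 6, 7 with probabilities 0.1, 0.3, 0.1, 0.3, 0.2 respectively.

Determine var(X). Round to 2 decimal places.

3.16

E[X] = (2)(0.1) + (3)(0.3) + (5)(0.1) + (6)(0.3) + (7)(0.2) = 4.8
E[X²] = (2)²(0.1) + (3)²(0.3) + (5)²(0.1) + (6)²(0.3) + (7)²(0.2) = 26.2
var(X) = E[X²] − (E[X])² = 26.2 − (4.8)² = 3.16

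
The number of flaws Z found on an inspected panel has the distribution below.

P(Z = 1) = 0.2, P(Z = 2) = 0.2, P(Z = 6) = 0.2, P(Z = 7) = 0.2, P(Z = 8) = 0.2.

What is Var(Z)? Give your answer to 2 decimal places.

7.76

E[Z] = (1)(0.2) + (2)(0.2) + (6)(0.2) + (7)(0.2) + (8)(0.2) = 4.8
E[Z²] = (1)²(0.2) + (2)²(0.2) + (6)²(0.2) + (7)²(0.2) + (8)²(0.2) = 30.8
Var(Z) = E[Z²] − (E[Z])² = 30.8 − (4.8)² = 7.76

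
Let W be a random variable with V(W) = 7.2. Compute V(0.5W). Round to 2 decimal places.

V(0.5W) = (0.5)²·V(W) = 0.25·7.2 = 1.8

1.80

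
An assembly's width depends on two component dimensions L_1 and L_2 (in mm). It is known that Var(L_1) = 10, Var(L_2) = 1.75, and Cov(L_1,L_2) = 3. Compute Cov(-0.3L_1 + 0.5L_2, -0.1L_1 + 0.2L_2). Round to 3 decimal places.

Cov(-0.3L_1 + 0.5L_2, -0.1L_1 + 0.2L_2) = (-0.3)(-0.1)Var(L_1) + (0.5)(0.2)Var(L_2) + [(-0.3)(0.2) + (0.5)(-0.1)]Cov(L_1,L_2)
= 0.03·10 + 0.1·1.75 + -0.11·3 = 0.145

0.145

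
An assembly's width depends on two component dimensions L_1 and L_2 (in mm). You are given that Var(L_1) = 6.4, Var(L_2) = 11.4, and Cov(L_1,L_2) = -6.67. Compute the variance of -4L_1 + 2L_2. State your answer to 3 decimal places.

Var(-4L_1 + 2L_2) = (-4)²·Var(L_1) + (2)²·Var(L_2) + 2·(-4)·(2)·Cov(L_1,L_2)
= 16·6.4 + 4·11.4 + -16·-6.67 = 254.72

254.720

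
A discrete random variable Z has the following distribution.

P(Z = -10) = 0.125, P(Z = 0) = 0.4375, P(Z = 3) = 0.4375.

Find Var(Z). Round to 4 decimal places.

16.4336

E[Z] = (-10)(0.125) + (0)(0.4375) + (3)(0.4375) = 0.0625
E[Z²] = (-10)²(0.125) + (0)²(0.4375) + (3)²(0.4375) = 16.4375
Var(Z) = E[Z²] − (E[Z])² = 16.4375 − (0.0625)² = 16.43359375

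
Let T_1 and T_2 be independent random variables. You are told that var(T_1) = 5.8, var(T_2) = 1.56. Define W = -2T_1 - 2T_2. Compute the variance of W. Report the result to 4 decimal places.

By independence, var(W) = (-2)²var(T_1) + (-2)²var(T_2)
= (-2)²·5.8 + (-2)²·1.56 = 29.44

29.4400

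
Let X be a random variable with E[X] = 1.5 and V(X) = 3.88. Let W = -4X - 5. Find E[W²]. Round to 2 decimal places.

183.08

E[-4X - 5] = -4·1.5 − 5 = -11
V(-4X - 5) = (-4)²·3.88 = 62.08
E[W²] = V(W) + (E[W])² = 62.08 + (-11)² = 183.08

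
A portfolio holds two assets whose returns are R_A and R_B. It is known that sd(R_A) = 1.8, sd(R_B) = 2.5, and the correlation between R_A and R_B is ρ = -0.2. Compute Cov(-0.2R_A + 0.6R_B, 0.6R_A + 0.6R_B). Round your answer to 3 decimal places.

1.645

var(R_A) = (1.8)² = 3.24;  var(R_B) = (2.5)² = 6.25
Cov(R_A,R_B) = ρ·sd(R_A)·sd(R_B) = -0.2·1.8·2.5 = -0.9
Cov(-0.2R_A + 0.6R_B, 0.6R_A + 0.6R_B) = (-0.2)(0.6)var(R_A) + (0.6)(0.6)var(R_B) + [(-0.2)(0.6) + (0.6)(0.6)]Cov(R_A,R_B)
= -0.12·3.24 + 0.36·6.25 + 0.24·-0.9 = 1.6452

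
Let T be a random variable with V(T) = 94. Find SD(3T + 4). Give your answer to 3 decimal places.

V(3T + 4) = (3)²·94 = 846
SD(3T + 4) = √846 ≈ 29.086

29.086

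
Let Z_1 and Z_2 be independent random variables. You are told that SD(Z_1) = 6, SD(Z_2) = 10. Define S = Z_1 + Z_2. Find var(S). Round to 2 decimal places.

136.00

var(Z_1) = 36, var(Z_2) = 100
By independence, var(S) = (1)²var(Z_1) + (1)²var(Z_2)
= (1)²·36 + (1)²·100 = 136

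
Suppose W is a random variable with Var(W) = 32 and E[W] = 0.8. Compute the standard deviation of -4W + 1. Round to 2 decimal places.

Var(-4W + 1) = (-4)²·32 = 512
SD(-4W + 1) = √512 ≈ 22.63

22.63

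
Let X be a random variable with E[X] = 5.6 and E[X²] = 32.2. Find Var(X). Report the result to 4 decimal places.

0.8400

Var(X) = 32.2 − (5.6)² = 0.84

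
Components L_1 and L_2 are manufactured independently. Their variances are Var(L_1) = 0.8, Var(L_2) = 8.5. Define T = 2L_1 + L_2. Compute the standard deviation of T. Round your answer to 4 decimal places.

3.4205

By independence, Var(T) = (2)²Var(L_1) + (1)²Var(L_2)
= (2)²·0.8 + (1)²·8.5 = 11.7
SD(T) = √11.7 ≈ 3.4205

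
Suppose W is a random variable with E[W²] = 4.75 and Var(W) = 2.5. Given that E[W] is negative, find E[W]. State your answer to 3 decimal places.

(E[W])² = E[W²] − Var(W) = 4.75 − 2.5 = 2.25
E[W] = −√2.25 = -1.5

-1.500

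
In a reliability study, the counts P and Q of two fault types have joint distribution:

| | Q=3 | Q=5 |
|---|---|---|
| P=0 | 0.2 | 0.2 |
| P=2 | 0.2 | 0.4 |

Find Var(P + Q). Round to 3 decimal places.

2.240

E[P] = 1.2,  E[Q] = 4.2,  E[PQ] = 5.2
Var(P) = 2.4 − (1.2)² = 0.96;  Var(Q) = 18.6 − (4.2)² = 0.96
Cov(P,Q) = 5.2 − (1.2)(4.2) = 0.16
Var(P + Q) = (1)²·0.96 + (1)²·0.96 + 2·(1)·(1)·0.16 = 2.24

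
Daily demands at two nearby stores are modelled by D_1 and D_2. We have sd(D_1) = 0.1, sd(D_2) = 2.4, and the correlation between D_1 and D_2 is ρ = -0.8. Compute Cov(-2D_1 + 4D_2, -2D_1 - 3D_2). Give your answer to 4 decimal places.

var(D_1) = (0.1)² = 0.01;  var(D_2) = (2.4)² = 5.76
Cov(D_1,D_2) = ρ·sd(D_1)·sd(D_2) = -0.8·0.1·2.4 = -0.192
Cov(-2D_1 + 4D_2, -2D_1 - 3D_2) = (-2)(-2)var(D_1) + (4)(-3)var(D_2) + [(-2)(-3) + (4)(-2)]Cov(D_1,D_2)
= 4·0.01 + -12·5.76 + -2·-0.192 = -68.696

-68.6960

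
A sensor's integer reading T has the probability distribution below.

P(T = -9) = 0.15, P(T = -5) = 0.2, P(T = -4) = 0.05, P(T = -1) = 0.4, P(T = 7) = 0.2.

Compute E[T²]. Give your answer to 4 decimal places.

28.1500

E[T²] = (-9)²(0.15) + (-5)²(0.2) + (-4)²(0.05) + (-1)²(0.4) + (7)²(0.2) = 28.15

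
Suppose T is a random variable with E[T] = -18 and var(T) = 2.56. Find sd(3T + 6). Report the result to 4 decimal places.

4.8000

var(3T + 6) = (3)²·2.56 = 23.04
sd(3T + 6) = √23.04 ≈ 4.8000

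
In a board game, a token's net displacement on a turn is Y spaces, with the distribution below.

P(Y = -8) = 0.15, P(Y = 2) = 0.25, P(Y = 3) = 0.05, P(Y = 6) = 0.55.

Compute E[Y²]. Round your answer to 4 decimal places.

30.8500

E[Y²] = (-8)²(0.15) + (2)²(0.25) + (3)²(0.05) + (6)²(0.55) = 30.85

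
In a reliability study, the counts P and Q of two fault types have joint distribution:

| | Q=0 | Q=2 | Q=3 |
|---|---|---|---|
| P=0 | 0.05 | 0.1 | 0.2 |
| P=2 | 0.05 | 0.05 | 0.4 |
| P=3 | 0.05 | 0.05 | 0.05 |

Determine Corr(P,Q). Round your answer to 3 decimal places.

-0.048

E[P] = 1.45,  E[Q] = 2.35
E[PQ] = 3.35
cov(P,Q) = E[PQ] − E[P]E[Q] = 3.35 − (1.45)(2.35) = -0.0575
Var(P) = 1.2475,  Var(Q) = 1.1275
ρ = -0.0575 / √(1.2475·1.1275) ≈ -0.048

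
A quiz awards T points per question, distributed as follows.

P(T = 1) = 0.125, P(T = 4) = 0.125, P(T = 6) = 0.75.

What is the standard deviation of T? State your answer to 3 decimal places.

1.691

E[T] = (1)(0.125) + (4)(0.125) + (6)(0.75) = 5.125
E[T²] = (1)²(0.125) + (4)²(0.125) + (6)²(0.75) = 29.125
V(T) = E[T²] − (E[T])² = 29.125 − (5.125)² = 2.859375
SD(T) = √2.859375 ≈ 1.691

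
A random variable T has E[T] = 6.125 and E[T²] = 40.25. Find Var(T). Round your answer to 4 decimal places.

2.7344

Var(T) = 40.25 − (6.125)² = 2.734375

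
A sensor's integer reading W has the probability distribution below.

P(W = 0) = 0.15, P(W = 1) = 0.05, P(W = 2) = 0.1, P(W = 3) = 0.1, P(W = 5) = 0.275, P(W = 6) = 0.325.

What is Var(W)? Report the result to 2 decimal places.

E[W] = (0)(0.15) + (1)(0.05) + (2)(0.1) + (3)(0.1) + (5)(0.275) + (6)(0.325) = 3.875
E[W²] = (0)²(0.15) + (1)²(0.05) + (2)²(0.1) + (3)²(0.1) + (5)²(0.275) + (6)²(0.325) = 19.925
Var(W) = E[W²] − (E[W])² = 19.925 − (3.875)² = 4.909375

4.91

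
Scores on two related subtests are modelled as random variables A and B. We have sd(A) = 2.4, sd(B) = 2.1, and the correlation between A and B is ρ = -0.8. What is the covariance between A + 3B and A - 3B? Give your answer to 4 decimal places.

Var(A) = (2.4)² = 5.76;  Var(B) = (2.1)² = 4.41
Cov(A,B) = ρ·sd(A)·sd(B) = -0.8·2.4·2.1 = -4.032
Cov(A + 3B, A - 3B) = (1)(1)Var(A) + (3)(-3)Var(B) + [(1)(-3) + (3)(1)]Cov(A,B)
= 1·5.76 + -9·4.41 + 0·-4.032 = -33.93

-33.9300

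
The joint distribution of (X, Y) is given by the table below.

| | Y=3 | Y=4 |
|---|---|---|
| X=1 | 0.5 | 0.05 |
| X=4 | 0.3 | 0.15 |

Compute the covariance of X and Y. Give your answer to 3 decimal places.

0.180

E[X] = 2.35,  E[Y] = 3.2
E[XY] = 7.7
Cov(X,Y) = E[XY] − E[X]E[Y] = 7.7 − (2.35)(3.2) = 0.18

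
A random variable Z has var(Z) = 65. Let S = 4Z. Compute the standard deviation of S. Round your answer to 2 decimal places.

32.25

var(4Z) = (4)²·65 = 1040
sd(S) = √1040 ≈ 32.25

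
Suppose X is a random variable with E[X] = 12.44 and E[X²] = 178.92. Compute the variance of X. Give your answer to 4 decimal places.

V(X) = 178.92 − (12.44)² = 24.1664

24.1664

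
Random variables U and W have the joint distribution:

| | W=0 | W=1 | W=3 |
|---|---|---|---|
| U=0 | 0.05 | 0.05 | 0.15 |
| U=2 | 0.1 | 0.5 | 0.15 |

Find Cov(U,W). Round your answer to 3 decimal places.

E[U] = 1.5,  E[W] = 1.45
E[UW] = 1.9
Cov(U,W) = E[UW] − E[U]E[W] = 1.9 − (1.5)(1.45) = -0.275

-0.275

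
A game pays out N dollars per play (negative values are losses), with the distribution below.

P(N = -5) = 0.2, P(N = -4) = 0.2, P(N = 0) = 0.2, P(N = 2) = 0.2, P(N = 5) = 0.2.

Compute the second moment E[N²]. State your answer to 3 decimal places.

14.000

E[N²] = (-5)²(0.2) + (-4)²(0.2) + (0)²(0.2) + (2)²(0.2) + (5)²(0.2) = 14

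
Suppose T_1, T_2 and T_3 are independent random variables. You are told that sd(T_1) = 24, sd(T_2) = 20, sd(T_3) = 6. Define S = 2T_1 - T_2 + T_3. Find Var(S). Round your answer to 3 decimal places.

Var(T_1) = 576, Var(T_2) = 400, Var(T_3) = 36
By independence, Var(S) = (2)²Var(T_1) + (-1)²Var(T_2) + (1)²Var(T_3)
= (2)²·576 + (-1)²·400 + (1)²·36 = 2740

2740.000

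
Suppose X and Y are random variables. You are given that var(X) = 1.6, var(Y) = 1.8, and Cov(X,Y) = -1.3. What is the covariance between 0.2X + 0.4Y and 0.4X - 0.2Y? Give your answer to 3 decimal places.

-0.172

Cov(0.2X + 0.4Y, 0.4X - 0.2Y) = (0.2)(0.4)var(X) + (0.4)(-0.2)var(Y) + [(0.2)(-0.2) + (0.4)(0.4)]Cov(X,Y)
= 0.08·1.6 + -0.08·1.8 + 0.12·-1.3 = -0.172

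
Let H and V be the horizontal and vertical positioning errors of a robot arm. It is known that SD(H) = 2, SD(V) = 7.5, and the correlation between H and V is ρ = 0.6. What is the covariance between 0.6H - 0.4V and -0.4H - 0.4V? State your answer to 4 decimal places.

Var(H) = (2)² = 4;  Var(V) = (7.5)² = 56.25
Cov(H,V) = ρ·SD(H)·SD(V) = 0.6·2·7.5 = 9
Cov(0.6H - 0.4V, -0.4H - 0.4V) = (0.6)(-0.4)Var(H) + (-0.4)(-0.4)Var(V) + [(0.6)(-0.4) + (-0.4)(-0.4)]Cov(H,V)
= -0.24·4 + 0.16·56.25 + -0.08·9 = 7.32

7.3200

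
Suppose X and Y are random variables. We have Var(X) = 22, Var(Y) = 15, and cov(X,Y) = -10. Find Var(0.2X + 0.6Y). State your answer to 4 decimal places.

3.8800

Var(0.2X + 0.6Y) = (0.2)²·Var(X) + (0.6)²·Var(Y) + 2·(0.2)·(0.6)·cov(X,Y)
= 0.04·22 + 0.36·15 + 0.24·-10 = 3.88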